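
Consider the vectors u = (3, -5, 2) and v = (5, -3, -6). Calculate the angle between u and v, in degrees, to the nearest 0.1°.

69.6

u · v = 3·5 + (-5)·(-3) + 2·(-6) = 15 + 15 - 12 = 18
|u|² = 9 + 25 + 4 = 38,  |u| = √38 ≈ 6.164414
|v|² = 25 + 9 + 36 = 70,  |v| = √70 ≈ 8.366600
cos θ = 18 / (6.164414 · 8.366600) ≈ 0.34901
θ = arccos(0.34901) ≈ 69.6°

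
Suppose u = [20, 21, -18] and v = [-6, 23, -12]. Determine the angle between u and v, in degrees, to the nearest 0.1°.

50.4

u · v = 20·(-6) + 21·23 + (-18)·(-12) = -120 + 483 + 216 = 579
|u|² = 400 + 441 + 324 = 1165,  |u| = √1165 ≈ 34.132096
|v|² = 36 + 529 + 144 = 709,  |v| = √709 ≈ 26.627054
cos θ = 579 / (34.132096 · 26.627054) ≈ 0.63708
θ = arccos(0.63708) ≈ 50.4°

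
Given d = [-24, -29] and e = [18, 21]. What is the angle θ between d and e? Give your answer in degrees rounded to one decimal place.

d · e = (-24)·18 + (-29)·21 = -432 - 609 = -1041
|d|² = 576 + 841 = 1417,  |d| = √1417 ≈ 37.643060
|e|² = 324 + 441 = 765,  |e| = √765 ≈ 27.658633
cos θ = -1041 / (37.643060 · 27.658633) ≈ -0.99985
θ = arccos(-0.99985) ≈ 179.0°

179.0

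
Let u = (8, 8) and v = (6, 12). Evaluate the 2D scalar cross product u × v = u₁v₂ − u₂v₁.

48

8·12 - 8·6 = 96 - 48 = 48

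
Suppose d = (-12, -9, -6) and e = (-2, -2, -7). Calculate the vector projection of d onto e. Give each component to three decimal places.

d · e = (-12)·(-2) + (-9)·(-2) + (-6)·(-7) = 24 + 18 + 42 = 84
|e|² = 4 + 4 + 49 = 57
proj_e d = (84/57) · (-2, -2, -7) ≈ (-2.947, -2.947, -10.316)

(-2.947, -2.947, -10.316)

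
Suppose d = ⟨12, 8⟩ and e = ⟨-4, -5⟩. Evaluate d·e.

-88

d · e = 12·(-4) + 8·(-5) = -48 - 40 = -88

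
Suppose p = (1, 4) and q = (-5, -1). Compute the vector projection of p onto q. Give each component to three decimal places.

(1.731, 0.346)

p · q = 1·(-5) + 4·(-1) = -5 - 4 = -9
|q|² = 25 + 1 = 26
proj_q p = (-9/26) · (-5, -1) ≈ (1.731, 0.346)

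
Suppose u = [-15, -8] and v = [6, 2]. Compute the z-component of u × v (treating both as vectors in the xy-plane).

(-15)·2 - (-8)·6 = -30 - (-48) = 18

18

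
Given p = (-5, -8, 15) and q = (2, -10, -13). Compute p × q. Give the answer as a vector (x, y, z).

i: (-8)·(-13) - 15·(-10) = 104 - (-150) = 254
j: 15·2 - (-5)·(-13) = 30 - 65 = -35
k: (-5)·(-10) - (-8)·2 = 50 - (-16) = 66
p × q = (254, -35, 66)

(254, -35, 66)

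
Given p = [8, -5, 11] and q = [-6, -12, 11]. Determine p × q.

i: (-5)·11 - 11·(-12) = -55 - (-132) = 77
j: 11·(-6) - 8·11 = -66 - 88 = -154
k: 8·(-12) - (-5)·(-6) = -96 - 30 = -126
p × q = (77, -154, -126)

(77, -154, -126)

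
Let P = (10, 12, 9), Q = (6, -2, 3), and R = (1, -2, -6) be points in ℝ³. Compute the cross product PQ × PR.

(126, -6, -70)

PQ = (-4, -14, -6)
PR = (-9, -14, -15)
i: (-14)·(-15) - (-6)·(-14) = 210 - 84 = 126
j: (-6)·(-9) - (-4)·(-15) = 54 - 60 = -6
k: (-4)·(-14) - (-14)·(-9) = 56 - 126 = -70
PQ × PR = (126, -6, -70)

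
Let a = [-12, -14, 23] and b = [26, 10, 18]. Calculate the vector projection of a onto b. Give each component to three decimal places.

a · b = (-12)·26 + (-14)·10 + 23·18 = -312 - 140 + 414 = -38
|b|² = 676 + 100 + 324 = 1100
proj_b a = (-38/1100) · (26, 10, 18) ≈ (-0.898, -0.345, -0.622)

(-0.898, -0.345, -0.622)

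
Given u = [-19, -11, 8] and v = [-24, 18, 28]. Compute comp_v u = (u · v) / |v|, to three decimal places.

u · v = (-19)·(-24) + (-11)·18 + 8·28 = 456 - 198 + 224 = 482
|v| = √(576 + 324 + 784) = √1684 ≈ 41.0366
comp_v u = 482 / √1684 ≈ 11.746

11.746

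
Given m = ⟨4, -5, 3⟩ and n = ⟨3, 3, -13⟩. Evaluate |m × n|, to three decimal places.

87.098

i: (-5)·(-13) - 3·3 = 65 - 9 = 56
j: 3·3 - 4·(-13) = 9 - (-52) = 61
k: 4·3 - (-5)·3 = 12 - (-15) = 27
m × n = (56, 61, 27)
|m × n| = √(56² + 61² + 27²) = √7586 ≈ 87.0976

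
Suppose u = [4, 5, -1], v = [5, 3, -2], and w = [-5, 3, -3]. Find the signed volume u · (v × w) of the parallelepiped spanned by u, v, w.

v × w:
i: 3·(-3) - (-2)·3 = -9 - (-6) = -3
j: (-2)·(-5) - 5·(-3) = 10 - (-15) = 25
k: 5·3 - 3·(-5) = 15 - (-15) = 30
v × w = (-3, 25, 30)
u · (v × w) = 4·(-3) + 5·25 + (-1)·30 = -12 + 125 - 30 = 83

83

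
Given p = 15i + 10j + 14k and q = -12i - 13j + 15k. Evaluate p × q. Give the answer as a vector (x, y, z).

i: 10·15 - 14·(-13) = 150 - (-182) = 332
j: 14·(-12) - 15·15 = -168 - 225 = -393
k: 15·(-13) - 10·(-12) = -195 - (-120) = -75
p × q = (332, -393, -75)

(332, -393, -75)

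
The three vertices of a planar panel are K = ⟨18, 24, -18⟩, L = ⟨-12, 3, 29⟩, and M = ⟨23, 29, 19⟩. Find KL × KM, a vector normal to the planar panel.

KL = (-30, -21, 47)
KM = (5, 5, 37)
i: (-21)·37 - 47·5 = -777 - 235 = -1012
j: 47·5 - (-30)·37 = 235 - (-1110) = 1345
k: (-30)·5 - (-21)·5 = -150 - (-105) = -45
KL × KM = (-1012, 1345, -45)

(-1012, 1345, -45)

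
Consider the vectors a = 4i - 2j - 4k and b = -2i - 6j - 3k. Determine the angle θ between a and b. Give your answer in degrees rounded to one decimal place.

a · b = 4·(-2) + (-2)·(-6) + (-4)·(-3) = -8 + 12 + 12 = 16
|a|² = 16 + 4 + 16 = 36,  |a| = √36 ≈ 6.000000
|b|² = 4 + 36 + 9 = 49,  |b| = √49 ≈ 7.000000
cos θ = 16 / (6.000000 · 7.000000) ≈ 0.38095
θ = arccos(0.38095) ≈ 67.6°

67.6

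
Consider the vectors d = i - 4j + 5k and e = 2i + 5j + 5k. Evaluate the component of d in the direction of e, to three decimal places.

d · e = 1·2 + (-4)·5 + 5·5 = 2 - 20 + 25 = 7
|e| = √(4 + 25 + 25) = √54 ≈ 7.3485
comp_e d = 7 / √54 ≈ 0.953

0.953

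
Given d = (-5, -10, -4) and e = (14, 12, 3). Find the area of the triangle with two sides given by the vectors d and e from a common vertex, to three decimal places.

i: (-10)·3 - (-4)·12 = -30 - (-48) = 18
j: (-4)·14 - (-5)·3 = -56 - (-15) = -41
k: (-5)·12 - (-10)·14 = -60 - (-140) = 80
d × e = (18, -41, 80)
|d × e| = √(18² + (-41)² + 80²) = √8405 ≈ 91.6788
area = ½ · 91.6788 ≈ 45.839

45.839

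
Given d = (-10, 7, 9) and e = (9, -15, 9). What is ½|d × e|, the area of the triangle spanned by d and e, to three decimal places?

137.853

i: 7·9 - 9·(-15) = 63 - (-135) = 198
j: 9·9 - (-10)·9 = 81 - (-90) = 171
k: (-10)·(-15) - 7·9 = 150 - 63 = 87
d × e = (198, 171, 87)
|d × e| = √(198² + 171² + 87²) = √76014 ≈ 275.7064
area = ½ · 275.7064 ≈ 137.853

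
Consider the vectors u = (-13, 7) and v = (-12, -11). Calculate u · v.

79

u · v = (-13)·(-12) + 7·(-11) = 156 - 77 = 79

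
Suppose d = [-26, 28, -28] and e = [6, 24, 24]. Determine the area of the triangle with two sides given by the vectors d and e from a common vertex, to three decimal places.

i: 28·24 - (-28)·24 = 672 - (-672) = 1344
j: (-28)·6 - (-26)·24 = -168 - (-624) = 456
k: (-26)·24 - 28·6 = -624 - 168 = -792
d × e = (1344, 456, -792)
|d × e| = √(1344² + 456² + (-792)²) = √2641536 ≈ 1625.2803
area = ½ · 1625.2803 ≈ 812.640

812.640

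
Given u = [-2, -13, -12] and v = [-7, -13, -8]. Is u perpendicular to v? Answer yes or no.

u · v = (-2)·(-7) + (-13)·(-13) + (-12)·(-8) = 14 + 169 + 96 = 279
Nonzero, so the vectors are not orthogonal.

no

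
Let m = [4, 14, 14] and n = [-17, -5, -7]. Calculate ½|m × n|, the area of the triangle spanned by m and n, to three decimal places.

151.993

i: 14·(-7) - 14·(-5) = -98 - (-70) = -28
j: 14·(-17) - 4·(-7) = -238 - (-28) = -210
k: 4·(-5) - 14·(-17) = -20 - (-238) = 218
m × n = (-28, -210, 218)
|m × n| = √((-28)² + (-210)² + 218²) = √92408 ≈ 303.9868
area = ½ · 303.9868 ≈ 151.993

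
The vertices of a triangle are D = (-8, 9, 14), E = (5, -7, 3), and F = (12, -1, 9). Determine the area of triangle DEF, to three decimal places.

DE = (13, -16, -11),  DF = (20, -10, -5)
i: (-16)·(-5) - (-11)·(-10) = 80 - 110 = -30
j: (-11)·20 - 13·(-5) = -220 - (-65) = -155
k: 13·(-10) - (-16)·20 = -130 - (-320) = 190
DE × DF = (-30, -155, 190)
|DE × DF| = √61025 ≈ 247.0324
area = ½ · 247.0324 ≈ 123.516

123.516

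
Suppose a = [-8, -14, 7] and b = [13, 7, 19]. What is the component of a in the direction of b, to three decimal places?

a · b = (-8)·13 + (-14)·7 + 7·19 = -104 - 98 + 133 = -69
|b| = √(169 + 49 + 361) = √579 ≈ 24.0624
comp_b a = -69 / √579 ≈ -2.868

-2.868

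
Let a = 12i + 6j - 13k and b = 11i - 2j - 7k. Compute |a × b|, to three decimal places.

i: 6·(-7) - (-13)·(-2) = -42 - 26 = -68
j: (-13)·11 - 12·(-7) = -143 - (-84) = -59
k: 12·(-2) - 6·11 = -24 - 66 = -90
a × b = (-68, -59, -90)
|a × b| = √((-68)² + (-59)² + (-90)²) = √16205 ≈ 127.2989

127.299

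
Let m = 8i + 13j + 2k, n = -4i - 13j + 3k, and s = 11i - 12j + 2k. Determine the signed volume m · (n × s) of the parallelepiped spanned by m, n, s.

995

n × s:
i: (-13)·2 - 3·(-12) = -26 - (-36) = 10
j: 3·11 - (-4)·2 = 33 - (-8) = 41
k: (-4)·(-12) - (-13)·11 = 48 - (-143) = 191
n × s = (10, 41, 191)
m · (n × s) = 8·10 + 13·41 + 2·191 = 80 + 533 + 382 = 995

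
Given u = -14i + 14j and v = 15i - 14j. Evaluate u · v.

-406

u · v = (-14)·15 + 14·(-14) = -210 - 196 = -406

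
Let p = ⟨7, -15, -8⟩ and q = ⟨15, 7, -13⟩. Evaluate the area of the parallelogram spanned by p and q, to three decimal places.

i: (-15)·(-13) - (-8)·7 = 195 - (-56) = 251
j: (-8)·15 - 7·(-13) = -120 - (-91) = -29
k: 7·7 - (-15)·15 = 49 - (-225) = 274
p × q = (251, -29, 274)
|p × q| = √(251² + (-29)² + 274²) = √138918 ≈ 372.7171

372.717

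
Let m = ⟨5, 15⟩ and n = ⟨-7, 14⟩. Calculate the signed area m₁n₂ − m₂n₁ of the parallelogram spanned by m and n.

175

5·14 - 15·(-7) = 70 - (-105) = 175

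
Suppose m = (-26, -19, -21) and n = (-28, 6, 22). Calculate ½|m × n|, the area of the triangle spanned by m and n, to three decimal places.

689.965

i: (-19)·22 - (-21)·6 = -418 - (-126) = -292
j: (-21)·(-28) - (-26)·22 = 588 - (-572) = 1160
k: (-26)·6 - (-19)·(-28) = -156 - 532 = -688
m × n = (-292, 1160, -688)
|m × n| = √((-292)² + 1160² + (-688)²) = √1904208 ≈ 1379.9304
area = ½ · 1379.9304 ≈ 689.965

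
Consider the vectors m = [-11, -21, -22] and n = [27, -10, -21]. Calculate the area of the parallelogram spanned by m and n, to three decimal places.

1089.860

i: (-21)·(-21) - (-22)·(-10) = 441 - 220 = 221
j: (-22)·27 - (-11)·(-21) = -594 - 231 = -825
k: (-11)·(-10) - (-21)·27 = 110 - (-567) = 677
m × n = (221, -825, 677)
|m × n| = √(221² + (-825)² + 677²) = √1187795 ≈ 1089.8601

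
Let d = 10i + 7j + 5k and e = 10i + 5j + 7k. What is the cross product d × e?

(24, -20, -20)

i: 7·7 - 5·5 = 49 - 25 = 24
j: 5·10 - 10·7 = 50 - 70 = -20
k: 10·5 - 7·10 = 50 - 70 = -20
d × e = (24, -20, -20)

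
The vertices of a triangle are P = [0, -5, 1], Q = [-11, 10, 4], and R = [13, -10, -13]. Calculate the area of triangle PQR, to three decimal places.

133.088

PQ = (-11, 15, 3),  PR = (13, -5, -14)
i: 15·(-14) - 3·(-5) = -210 - (-15) = -195
j: 3·13 - (-11)·(-14) = 39 - 154 = -115
k: (-11)·(-5) - 15·13 = 55 - 195 = -140
PQ × PR = (-195, -115, -140)
|PQ × PR| = √70850 ≈ 266.1766
area = ½ · 266.1766 ≈ 133.088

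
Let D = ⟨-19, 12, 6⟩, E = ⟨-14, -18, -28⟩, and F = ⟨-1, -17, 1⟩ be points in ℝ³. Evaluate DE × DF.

(-836, -587, 395)

DE = (5, -30, -34)
DF = (18, -29, -5)
i: (-30)·(-5) - (-34)·(-29) = 150 - 986 = -836
j: (-34)·18 - 5·(-5) = -612 - (-25) = -587
k: 5·(-29) - (-30)·18 = -145 - (-540) = 395
DE × DF = (-836, -587, 395)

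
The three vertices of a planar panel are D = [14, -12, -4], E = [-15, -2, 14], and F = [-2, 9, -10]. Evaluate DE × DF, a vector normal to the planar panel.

(-438, -462, -449)

DE = (-29, 10, 18)
DF = (-16, 21, -6)
i: 10·(-6) - 18·21 = -60 - 378 = -438
j: 18·(-16) - (-29)·(-6) = -288 - 174 = -462
k: (-29)·21 - 10·(-16) = -609 - (-160) = -449
DE × DF = (-438, -462, -449)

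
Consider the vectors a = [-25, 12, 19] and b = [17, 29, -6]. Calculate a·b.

-191

a · b = (-25)·17 + 12·29 + 19·(-6) = -425 + 348 - 114 = -191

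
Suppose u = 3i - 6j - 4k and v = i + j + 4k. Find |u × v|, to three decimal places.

i: (-6)·4 - (-4)·1 = -24 - (-4) = -20
j: (-4)·1 - 3·4 = -4 - 12 = -16
k: 3·1 - (-6)·1 = 3 - (-6) = 9
u × v = (-20, -16, 9)
|u × v| = √((-20)² + (-16)² + 9²) = √737 ≈ 27.1477

27.148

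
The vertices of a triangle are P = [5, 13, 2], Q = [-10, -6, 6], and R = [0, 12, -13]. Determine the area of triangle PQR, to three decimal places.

PQ = (-15, -19, 4),  PR = (-5, -1, -15)
i: (-19)·(-15) - 4·(-1) = 285 - (-4) = 289
j: 4·(-5) - (-15)·(-15) = -20 - 225 = -245
k: (-15)·(-1) - (-19)·(-5) = 15 - 95 = -80
PQ × PR = (289, -245, -80)
|PQ × PR| = √149946 ≈ 387.2286
area = ½ · 387.2286 ≈ 193.614

193.614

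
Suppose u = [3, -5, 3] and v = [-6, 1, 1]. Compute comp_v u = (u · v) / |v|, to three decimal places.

-3.244

u · v = 3·(-6) + (-5)·1 + 3·1 = -18 - 5 + 3 = -20
|v| = √(36 + 1 + 1) = √38 ≈ 6.1644
comp_v u = -20 / √38 ≈ -3.244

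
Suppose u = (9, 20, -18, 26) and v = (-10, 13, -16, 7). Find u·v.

u · v = 9·(-10) + 20·13 + (-18)·(-16) + 26·7 = -90 + 260 + 288 + 182 = 640

640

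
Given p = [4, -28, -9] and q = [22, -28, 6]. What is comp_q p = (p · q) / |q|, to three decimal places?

p · q = 4·22 + (-28)·(-28) + (-9)·6 = 88 + 784 - 54 = 818
|q| = √(484 + 784 + 36) = √1304 ≈ 36.1109
comp_q p = 818 / √1304 ≈ 22.652

22.652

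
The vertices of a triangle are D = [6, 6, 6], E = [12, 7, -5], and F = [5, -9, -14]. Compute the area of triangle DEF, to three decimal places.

DE = (6, 1, -11),  DF = (-1, -15, -20)
i: 1·(-20) - (-11)·(-15) = -20 - 165 = -185
j: (-11)·(-1) - 6·(-20) = 11 - (-120) = 131
k: 6·(-15) - 1·(-1) = -90 - (-1) = -89
DE × DF = (-185, 131, -89)
|DE × DF| = √59307 ≈ 243.5303
area = ½ · 243.5303 ≈ 121.765

121.765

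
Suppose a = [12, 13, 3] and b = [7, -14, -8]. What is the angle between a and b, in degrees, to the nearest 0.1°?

a · b = 12·7 + 13·(-14) + 3·(-8) = 84 - 182 - 24 = -122
|a|² = 144 + 169 + 9 = 322,  |a| = √322 ≈ 17.944358
|b|² = 49 + 196 + 64 = 309,  |b| = √309 ≈ 17.578396
cos θ = -122 / (17.944358 · 17.578396) ≈ -0.38677
θ = arccos(-0.38677) ≈ 112.8°

112.8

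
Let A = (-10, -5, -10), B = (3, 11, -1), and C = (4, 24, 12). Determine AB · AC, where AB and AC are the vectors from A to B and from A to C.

844

AB = B − A = (13, 16, 9)
AC = C − A = (14, 29, 22)
AB · AC = 13·14 + 16·29 + 9·22 = 182 + 464 + 198 = 844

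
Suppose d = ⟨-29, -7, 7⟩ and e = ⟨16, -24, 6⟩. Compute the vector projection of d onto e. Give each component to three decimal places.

d · e = (-29)·16 + (-7)·(-24) + 7·6 = -464 + 168 + 42 = -254
|e|² = 256 + 576 + 36 = 868
proj_e d = (-254/868) · (16, -24, 6) ≈ (-4.682, 7.023, -1.756)

(-4.682, 7.023, -1.756)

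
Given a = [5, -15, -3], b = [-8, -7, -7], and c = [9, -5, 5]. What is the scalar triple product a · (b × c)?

-314

b × c:
i: (-7)·5 - (-7)·(-5) = -35 - 35 = -70
j: (-7)·9 - (-8)·5 = -63 - (-40) = -23
k: (-8)·(-5) - (-7)·9 = 40 - (-63) = 103
b × c = (-70, -23, 103)
a · (b × c) = 5·(-70) + (-15)·(-23) + (-3)·103 = -350 + 345 - 309 = -314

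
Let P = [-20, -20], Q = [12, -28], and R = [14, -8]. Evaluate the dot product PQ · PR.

992

PQ = Q − P = (32, -8)
PR = R − P = (34, 12)
PQ · PR = 32·34 + (-8)·12 = 1088 - 96 = 992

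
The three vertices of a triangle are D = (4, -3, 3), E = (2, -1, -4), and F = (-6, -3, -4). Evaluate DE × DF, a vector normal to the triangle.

DE = (-2, 2, -7)
DF = (-10, 0, -7)
i: 2·(-7) - (-7)·0 = -14 - 0 = -14
j: (-7)·(-10) - (-2)·(-7) = 70 - 14 = 56
k: (-2)·0 - 2·(-10) = 0 - (-20) = 20
DE × DF = (-14, 56, 20)

(-14, 56, 20)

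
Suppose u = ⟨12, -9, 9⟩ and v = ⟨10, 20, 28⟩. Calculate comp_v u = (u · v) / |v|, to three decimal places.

u · v = 12·10 + (-9)·20 + 9·28 = 120 - 180 + 252 = 192
|v| = √(100 + 400 + 784) = √1284 ≈ 35.8329
comp_v u = 192 / √1284 ≈ 5.358

5.358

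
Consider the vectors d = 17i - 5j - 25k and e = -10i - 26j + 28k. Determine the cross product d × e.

(-790, -226, -492)

i: (-5)·28 - (-25)·(-26) = -140 - 650 = -790
j: (-25)·(-10) - 17·28 = 250 - 476 = -226
k: 17·(-26) - (-5)·(-10) = -442 - 50 = -492
d × e = (-790, -226, -492)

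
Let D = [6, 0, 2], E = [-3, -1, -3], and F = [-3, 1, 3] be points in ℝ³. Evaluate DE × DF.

DE = (-9, -1, -5)
DF = (-9, 1, 1)
i: (-1)·1 - (-5)·1 = -1 - (-5) = 4
j: (-5)·(-9) - (-9)·1 = 45 - (-9) = 54
k: (-9)·1 - (-1)·(-9) = -9 - 9 = -18
DE × DF = (4, 54, -18)

(4, 54, -18)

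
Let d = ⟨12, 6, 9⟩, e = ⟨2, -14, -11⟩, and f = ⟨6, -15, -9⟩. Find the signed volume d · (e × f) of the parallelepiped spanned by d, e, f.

-270

e × f:
i: (-14)·(-9) - (-11)·(-15) = 126 - 165 = -39
j: (-11)·6 - 2·(-9) = -66 - (-18) = -48
k: 2·(-15) - (-14)·6 = -30 - (-84) = 54
e × f = (-39, -48, 54)
d · (e × f) = 12·(-39) + 6·(-48) + 9·54 = -468 - 288 + 486 = -270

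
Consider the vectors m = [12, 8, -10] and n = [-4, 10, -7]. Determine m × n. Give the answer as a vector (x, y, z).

(44, 124, 152)

i: 8·(-7) - (-10)·10 = -56 - (-100) = 44
j: (-10)·(-4) - 12·(-7) = 40 - (-84) = 124
k: 12·10 - 8·(-4) = 120 - (-32) = 152
m × n = (44, 124, 152)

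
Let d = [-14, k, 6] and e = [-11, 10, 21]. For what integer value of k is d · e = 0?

-28

d · e = (-14)·(-11) + k·10 + 6·21 = 280 + 10k
Set equal to 0: 10k = -280, so k = -28.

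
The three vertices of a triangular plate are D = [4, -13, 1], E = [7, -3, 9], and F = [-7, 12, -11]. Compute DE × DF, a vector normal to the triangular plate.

DE = (3, 10, 8)
DF = (-11, 25, -12)
i: 10·(-12) - 8·25 = -120 - 200 = -320
j: 8·(-11) - 3·(-12) = -88 - (-36) = -52
k: 3·25 - 10·(-11) = 75 - (-110) = 185
DE × DF = (-320, -52, 185)

(-320, -52, 185)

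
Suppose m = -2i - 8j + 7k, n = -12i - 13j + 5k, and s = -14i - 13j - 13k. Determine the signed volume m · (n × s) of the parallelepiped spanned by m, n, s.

n × s:
i: (-13)·(-13) - 5·(-13) = 169 - (-65) = 234
j: 5·(-14) - (-12)·(-13) = -70 - 156 = -226
k: (-12)·(-13) - (-13)·(-14) = 156 - 182 = -26
n × s = (234, -226, -26)
m · (n × s) = (-2)·234 + (-8)·(-226) + 7·(-26) = -468 + 1808 - 182 = 1158

1158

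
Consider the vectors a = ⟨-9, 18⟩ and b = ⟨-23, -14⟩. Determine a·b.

-45

a · b = (-9)·(-23) + 18·(-14) = 207 - 252 = -45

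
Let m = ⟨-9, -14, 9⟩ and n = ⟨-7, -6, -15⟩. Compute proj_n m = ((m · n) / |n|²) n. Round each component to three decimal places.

(-0.271, -0.232, -0.581)

m · n = (-9)·(-7) + (-14)·(-6) + 9·(-15) = 63 + 84 - 135 = 12
|n|² = 49 + 36 + 225 = 310
proj_n m = (12/310) · (-7, -6, -15) ≈ (-0.271, -0.232, -0.581)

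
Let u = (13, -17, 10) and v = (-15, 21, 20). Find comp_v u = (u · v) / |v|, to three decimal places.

-10.781

u · v = 13·(-15) + (-17)·21 + 10·20 = -195 - 357 + 200 = -352
|v| = √(225 + 441 + 400) = √1066 ≈ 32.6497
comp_v u = -352 / √1066 ≈ -10.781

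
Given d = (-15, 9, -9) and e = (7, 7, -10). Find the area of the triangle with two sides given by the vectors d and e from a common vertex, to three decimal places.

i: 9·(-10) - (-9)·7 = -90 - (-63) = -27
j: (-9)·7 - (-15)·(-10) = -63 - 150 = -213
k: (-15)·7 - 9·7 = -105 - 63 = -168
d × e = (-27, -213, -168)
|d × e| = √((-27)² + (-213)² + (-168)²) = √74322 ≈ 272.6206
area = ½ · 272.6206 ≈ 136.310

136.310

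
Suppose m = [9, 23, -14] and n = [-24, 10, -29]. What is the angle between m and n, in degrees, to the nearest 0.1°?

67.7

m · n = 9·(-24) + 23·10 + (-14)·(-29) = -216 + 230 + 406 = 420
|m|² = 81 + 529 + 196 = 806,  |m| = √806 ≈ 28.390139
|n|² = 576 + 100 + 841 = 1517,  |n| = √1517 ≈ 38.948684
cos θ = 420 / (28.390139 · 38.948684) ≈ 0.37983
θ = arccos(0.37983) ≈ 67.7°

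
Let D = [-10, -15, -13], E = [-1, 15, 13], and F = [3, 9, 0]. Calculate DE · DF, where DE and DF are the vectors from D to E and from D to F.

DE = E − D = (9, 30, 26)
DF = F − D = (13, 24, 13)
DE · DF = 9·13 + 30·24 + 26·13 = 117 + 720 + 338 = 1175

1175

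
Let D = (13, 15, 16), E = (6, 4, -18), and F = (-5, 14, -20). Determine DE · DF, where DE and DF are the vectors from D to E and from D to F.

DE = E − D = (-7, -11, -34)
DF = F − D = (-18, -1, -36)
DE · DF = (-7)·(-18) + (-11)·(-1) + (-34)·(-36) = 126 + 11 + 1224 = 1361

1361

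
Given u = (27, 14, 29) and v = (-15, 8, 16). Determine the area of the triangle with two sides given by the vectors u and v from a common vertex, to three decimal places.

i: 14·16 - 29·8 = 224 - 232 = -8
j: 29·(-15) - 27·16 = -435 - 432 = -867
k: 27·8 - 14·(-15) = 216 - (-210) = 426
u × v = (-8, -867, 426)
|u × v| = √((-8)² + (-867)² + 426²) = √933229 ≈ 966.0378
area = ½ · 966.0378 ≈ 483.019

483.019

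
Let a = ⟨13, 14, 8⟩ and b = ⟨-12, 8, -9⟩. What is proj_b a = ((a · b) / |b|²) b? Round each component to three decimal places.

(4.817, -3.211, 3.612)

a · b = 13·(-12) + 14·8 + 8·(-9) = -156 + 112 - 72 = -116
|b|² = 144 + 64 + 81 = 289
proj_b a = (-116/289) · (-12, 8, -9) ≈ (4.817, -3.211, 3.612)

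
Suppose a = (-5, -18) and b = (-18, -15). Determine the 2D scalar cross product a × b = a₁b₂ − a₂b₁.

(-5)·(-15) - (-18)·(-18) = 75 - 324 = -249

-249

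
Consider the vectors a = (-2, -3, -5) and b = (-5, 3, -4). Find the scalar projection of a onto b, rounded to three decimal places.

a · b = (-2)·(-5) + (-3)·3 + (-5)·(-4) = 10 - 9 + 20 = 21
|b| = √(25 + 9 + 16) = √50 ≈ 7.0711
comp_b a = 21 / √50 ≈ 2.970

2.970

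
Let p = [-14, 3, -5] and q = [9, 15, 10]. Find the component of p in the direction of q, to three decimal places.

p · q = (-14)·9 + 3·15 + (-5)·10 = -126 + 45 - 50 = -131
|q| = √(81 + 225 + 100) = √406 ≈ 20.1494
comp_q p = -131 / √406 ≈ -6.501

-6.501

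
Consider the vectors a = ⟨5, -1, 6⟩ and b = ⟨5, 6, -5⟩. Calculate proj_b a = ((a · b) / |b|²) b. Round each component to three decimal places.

(-0.640, -0.767, 0.640)

a · b = 5·5 + (-1)·6 + 6·(-5) = 25 - 6 - 30 = -11
|b|² = 25 + 36 + 25 = 86
proj_b a = (-11/86) · (5, 6, -5) ≈ (-0.640, -0.767, 0.640)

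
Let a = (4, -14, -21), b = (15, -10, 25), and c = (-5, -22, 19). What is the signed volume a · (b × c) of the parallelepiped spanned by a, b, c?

b × c:
i: (-10)·19 - 25·(-22) = -190 - (-550) = 360
j: 25·(-5) - 15·19 = -125 - 285 = -410
k: 15·(-22) - (-10)·(-5) = -330 - 50 = -380
b × c = (360, -410, -380)
a · (b × c) = 4·360 + (-14)·(-410) + (-21)·(-380) = 1440 + 5740 + 7980 = 15160

15160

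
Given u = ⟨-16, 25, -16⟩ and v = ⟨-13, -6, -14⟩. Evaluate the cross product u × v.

(-446, -16, 421)

i: 25·(-14) - (-16)·(-6) = -350 - 96 = -446
j: (-16)·(-13) - (-16)·(-14) = 208 - 224 = -16
k: (-16)·(-6) - 25·(-13) = 96 - (-325) = 421
u × v = (-446, -16, 421)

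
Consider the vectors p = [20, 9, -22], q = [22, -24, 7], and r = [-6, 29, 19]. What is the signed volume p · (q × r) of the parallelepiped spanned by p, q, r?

-28188

q × r:
i: (-24)·19 - 7·29 = -456 - 203 = -659
j: 7·(-6) - 22·19 = -42 - 418 = -460
k: 22·29 - (-24)·(-6) = 638 - 144 = 494
q × r = (-659, -460, 494)
p · (q × r) = 20·(-659) + 9·(-460) + (-22)·494 = -13180 - 4140 - 10868 = -28188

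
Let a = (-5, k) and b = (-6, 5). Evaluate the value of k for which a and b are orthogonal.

-6

a · b = (-5)·(-6) + k·5 = 30 + 5k
Set equal to 0: 5k = -30, so k = -6.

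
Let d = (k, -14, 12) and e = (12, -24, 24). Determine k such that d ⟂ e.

d · e = k·12 + (-14)·(-24) + 12·24 = 624 + 12k
Set equal to 0: 12k = -624, so k = -52.

-52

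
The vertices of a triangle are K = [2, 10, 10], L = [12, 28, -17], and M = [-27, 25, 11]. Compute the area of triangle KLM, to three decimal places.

554.085

KL = (10, 18, -27),  KM = (-29, 15, 1)
i: 18·1 - (-27)·15 = 18 - (-405) = 423
j: (-27)·(-29) - 10·1 = 783 - 10 = 773
k: 10·15 - 18·(-29) = 150 - (-522) = 672
KL × KM = (423, 773, 672)
|KL × KM| = √1228042 ≈ 1108.1706
area = ½ · 1108.1706 ≈ 554.085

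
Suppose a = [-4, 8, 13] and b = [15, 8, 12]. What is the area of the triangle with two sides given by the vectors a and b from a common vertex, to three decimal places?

i: 8·12 - 13·8 = 96 - 104 = -8
j: 13·15 - (-4)·12 = 195 - (-48) = 243
k: (-4)·8 - 8·15 = -32 - 120 = -152
a × b = (-8, 243, -152)
|a × b| = √((-8)² + 243² + (-152)²) = √82217 ≈ 286.7351
area = ½ · 286.7351 ≈ 143.368

143.368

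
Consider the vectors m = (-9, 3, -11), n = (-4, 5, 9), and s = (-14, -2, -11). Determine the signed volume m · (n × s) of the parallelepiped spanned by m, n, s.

-1035

n × s:
i: 5·(-11) - 9·(-2) = -55 - (-18) = -37
j: 9·(-14) - (-4)·(-11) = -126 - 44 = -170
k: (-4)·(-2) - 5·(-14) = 8 - (-70) = 78
n × s = (-37, -170, 78)
m · (n × s) = (-9)·(-37) + 3·(-170) + (-11)·78 = 333 - 510 - 858 = -1035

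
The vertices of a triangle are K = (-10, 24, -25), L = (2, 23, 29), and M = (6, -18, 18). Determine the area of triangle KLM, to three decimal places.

1152.158

KL = (12, -1, 54),  KM = (16, -42, 43)
i: (-1)·43 - 54·(-42) = -43 - (-2268) = 2225
j: 54·16 - 12·43 = 864 - 516 = 348
k: 12·(-42) - (-1)·16 = -504 - (-16) = -488
KL × KM = (2225, 348, -488)
|KL × KM| = √5309873 ≈ 2304.3162
area = ½ · 2304.3162 ≈ 1152.158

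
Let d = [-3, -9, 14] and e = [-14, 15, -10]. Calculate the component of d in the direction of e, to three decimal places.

-10.208

d · e = (-3)·(-14) + (-9)·15 + 14·(-10) = 42 - 135 - 140 = -233
|e| = √(196 + 225 + 100) = √521 ≈ 22.8254
comp_e d = -233 / √521 ≈ -10.208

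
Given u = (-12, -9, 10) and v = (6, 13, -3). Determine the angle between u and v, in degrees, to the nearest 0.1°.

146.1

u · v = (-12)·6 + (-9)·13 + 10·(-3) = -72 - 117 - 30 = -219
|u|² = 144 + 81 + 100 = 325,  |u| = √325 ≈ 18.027756
|v|² = 36 + 169 + 9 = 214,  |v| = √214 ≈ 14.628739
cos θ = -219 / (18.027756 · 14.628739) ≈ -0.83042
θ = arccos(-0.83042) ≈ 146.1°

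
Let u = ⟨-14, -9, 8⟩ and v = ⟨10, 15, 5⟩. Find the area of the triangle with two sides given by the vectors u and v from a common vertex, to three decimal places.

i: (-9)·5 - 8·15 = -45 - 120 = -165
j: 8·10 - (-14)·5 = 80 - (-70) = 150
k: (-14)·15 - (-9)·10 = -210 - (-90) = -120
u × v = (-165, 150, -120)
|u × v| = √((-165)² + 150² + (-120)²) = √64125 ≈ 253.2291
area = ½ · 253.2291 ≈ 126.615

126.615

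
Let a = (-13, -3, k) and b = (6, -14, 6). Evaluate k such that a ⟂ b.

6

a · b = (-13)·6 + (-3)·(-14) + k·6 = -36 + 6k
Set equal to 0: 6k = 36, so k = 6.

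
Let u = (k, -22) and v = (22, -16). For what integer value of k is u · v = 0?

u · v = k·22 + (-22)·(-16) = 352 + 22k
Set equal to 0: 22k = -352, so k = -16.

-16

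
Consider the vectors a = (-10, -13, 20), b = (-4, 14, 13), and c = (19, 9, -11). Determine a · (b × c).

-5969

b × c:
i: 14·(-11) - 13·9 = -154 - 117 = -271
j: 13·19 - (-4)·(-11) = 247 - 44 = 203
k: (-4)·9 - 14·19 = -36 - 266 = -302
b × c = (-271, 203, -302)
a · (b × c) = (-10)·(-271) + (-13)·203 + 20·(-302) = 2710 - 2639 - 6040 = -5969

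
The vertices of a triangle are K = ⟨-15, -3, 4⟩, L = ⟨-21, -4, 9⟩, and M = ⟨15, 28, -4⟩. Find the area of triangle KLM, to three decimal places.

118.690

KL = (-6, -1, 5),  KM = (30, 31, -8)
i: (-1)·(-8) - 5·31 = 8 - 155 = -147
j: 5·30 - (-6)·(-8) = 150 - 48 = 102
k: (-6)·31 - (-1)·30 = -186 - (-30) = -156
KL × KM = (-147, 102, -156)
|KL × KM| = √56349 ≈ 237.3794
area = ½ · 237.3794 ≈ 118.690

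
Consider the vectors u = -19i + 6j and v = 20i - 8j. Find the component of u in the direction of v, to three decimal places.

u · v = (-19)·20 + 6·(-8) = -380 - 48 = -428
|v| = √(400 + 64) = √464 ≈ 21.5407
comp_v u = -428 / √464 ≈ -19.869

-19.869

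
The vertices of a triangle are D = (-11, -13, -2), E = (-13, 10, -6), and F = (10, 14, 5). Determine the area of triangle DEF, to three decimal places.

DE = (-2, 23, -4),  DF = (21, 27, 7)
i: 23·7 - (-4)·27 = 161 - (-108) = 269
j: (-4)·21 - (-2)·7 = -84 - (-14) = -70
k: (-2)·27 - 23·21 = -54 - 483 = -537
DE × DF = (269, -70, -537)
|DE × DF| = √365630 ≈ 604.6735
area = ½ · 604.6735 ≈ 302.337

302.337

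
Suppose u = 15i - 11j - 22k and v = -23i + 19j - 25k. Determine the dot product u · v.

u · v = 15·(-23) + (-11)·19 + (-22)·(-25) = -345 - 209 + 550 = -4

-4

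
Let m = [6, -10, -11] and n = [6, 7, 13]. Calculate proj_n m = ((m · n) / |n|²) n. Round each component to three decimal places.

m · n = 6·6 + (-10)·7 + (-11)·13 = 36 - 70 - 143 = -177
|n|² = 36 + 49 + 169 = 254
proj_n m = (-177/254) · (6, 7, 13) ≈ (-4.181, -4.878, -9.059)

(-4.181, -4.878, -9.059)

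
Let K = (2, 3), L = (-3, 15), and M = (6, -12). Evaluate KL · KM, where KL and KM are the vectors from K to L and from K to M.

KL = L − K = (-5, 12)
KM = M − K = (4, -15)
KL · KM = (-5)·4 + 12·(-15) = -20 - 180 = -200

-200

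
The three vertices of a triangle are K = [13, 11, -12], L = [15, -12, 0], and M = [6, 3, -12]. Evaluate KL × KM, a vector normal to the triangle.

(96, -84, -177)

KL = (2, -23, 12)
KM = (-7, -8, 0)
i: (-23)·0 - 12·(-8) = 0 - (-96) = 96
j: 12·(-7) - 2·0 = -84 - 0 = -84
k: 2·(-8) - (-23)·(-7) = -16 - 161 = -177
KL × KM = (96, -84, -177)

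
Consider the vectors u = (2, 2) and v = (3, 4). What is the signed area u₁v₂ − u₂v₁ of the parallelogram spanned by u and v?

2

2·4 - 2·3 = 8 - 6 = 2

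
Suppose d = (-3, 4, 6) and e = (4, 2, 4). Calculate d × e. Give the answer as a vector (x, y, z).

i: 4·4 - 6·2 = 16 - 12 = 4
j: 6·4 - (-3)·4 = 24 - (-12) = 36
k: (-3)·2 - 4·4 = -6 - 16 = -22
d × e = (4, 36, -22)

(4, 36, -22)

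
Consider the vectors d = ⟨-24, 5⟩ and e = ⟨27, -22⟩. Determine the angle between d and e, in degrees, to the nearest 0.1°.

d · e = (-24)·27 + 5·(-22) = -648 - 110 = -758
|d|² = 576 + 25 = 601,  |d| = √601 ≈ 24.515301
|e|² = 729 + 484 = 1213,  |e| = √1213 ≈ 34.828150
cos θ = -758 / (24.515301 · 34.828150) ≈ -0.88777
θ = arccos(-0.88777) ≈ 152.6°

152.6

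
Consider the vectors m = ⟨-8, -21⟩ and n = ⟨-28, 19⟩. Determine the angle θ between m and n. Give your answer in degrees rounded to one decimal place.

m · n = (-8)·(-28) + (-21)·19 = 224 - 399 = -175
|m|² = 64 + 441 = 505,  |m| = √505 ≈ 22.472205
|n|² = 784 + 361 = 1145,  |n| = √1145 ≈ 33.837849
cos θ = -175 / (22.472205 · 33.837849) ≈ -0.23014
θ = arccos(-0.23014) ≈ 103.3°

103.3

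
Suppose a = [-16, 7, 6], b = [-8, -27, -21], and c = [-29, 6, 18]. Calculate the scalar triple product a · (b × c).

b × c:
i: (-27)·18 - (-21)·6 = -486 - (-126) = -360
j: (-21)·(-29) - (-8)·18 = 609 - (-144) = 753
k: (-8)·6 - (-27)·(-29) = -48 - 783 = -831
b × c = (-360, 753, -831)
a · (b × c) = (-16)·(-360) + 7·753 + 6·(-831) = 5760 + 5271 - 4986 = 6045

6045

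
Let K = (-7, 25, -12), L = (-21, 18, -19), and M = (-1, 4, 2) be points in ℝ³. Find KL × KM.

KL = (-14, -7, -7)
KM = (6, -21, 14)
i: (-7)·14 - (-7)·(-21) = -98 - 147 = -245
j: (-7)·6 - (-14)·14 = -42 - (-196) = 154
k: (-14)·(-21) - (-7)·6 = 294 - (-42) = 336
KL × KM = (-245, 154, 336)

(-245, 154, 336)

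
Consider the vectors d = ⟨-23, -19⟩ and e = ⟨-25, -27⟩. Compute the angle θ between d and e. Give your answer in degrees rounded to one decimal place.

d · e = (-23)·(-25) + (-19)·(-27) = 575 + 513 = 1088
|d|² = 529 + 361 = 890,  |d| = √890 ≈ 29.832868
|e|² = 625 + 729 = 1354,  |e| = √1354 ≈ 36.796739
cos θ = 1088 / (29.832868 · 36.796739) ≈ 0.99112
θ = arccos(0.99112) ≈ 7.6°

7.6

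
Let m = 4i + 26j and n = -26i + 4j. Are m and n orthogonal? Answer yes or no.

yes

m · n = 4·(-26) + 26·4 = -104 + 104 = 0
Zero, so the vectors are orthogonal.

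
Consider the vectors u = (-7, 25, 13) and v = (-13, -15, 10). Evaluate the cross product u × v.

i: 25·10 - 13·(-15) = 250 - (-195) = 445
j: 13·(-13) - (-7)·10 = -169 - (-70) = -99
k: (-7)·(-15) - 25·(-13) = 105 - (-325) = 430
u × v = (445, -99, 430)

(445, -99, 430)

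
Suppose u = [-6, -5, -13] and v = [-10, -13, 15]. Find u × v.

i: (-5)·15 - (-13)·(-13) = -75 - 169 = -244
j: (-13)·(-10) - (-6)·15 = 130 - (-90) = 220
k: (-6)·(-13) - (-5)·(-10) = 78 - 50 = 28
u × v = (-244, 220, 28)

(-244, 220, 28)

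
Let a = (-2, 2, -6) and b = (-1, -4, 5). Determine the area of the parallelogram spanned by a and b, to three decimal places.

i: 2·5 - (-6)·(-4) = 10 - 24 = -14
j: (-6)·(-1) - (-2)·5 = 6 - (-10) = 16
k: (-2)·(-4) - 2·(-1) = 8 - (-2) = 10
a × b = (-14, 16, 10)
|a × b| = √((-14)² + 16² + 10²) = √552 ≈ 23.4947

23.495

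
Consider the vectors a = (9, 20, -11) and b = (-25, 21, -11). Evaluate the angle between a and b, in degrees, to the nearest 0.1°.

68.0

a · b = 9·(-25) + 20·21 + (-11)·(-11) = -225 + 420 + 121 = 316
|a|² = 81 + 400 + 121 = 602,  |a| = √602 ≈ 24.535688
|b|² = 625 + 441 + 121 = 1187,  |b| = √1187 ≈ 34.452866
cos θ = 316 / (24.535688 · 34.452866) ≈ 0.37382
θ = arccos(0.37382) ≈ 68.0°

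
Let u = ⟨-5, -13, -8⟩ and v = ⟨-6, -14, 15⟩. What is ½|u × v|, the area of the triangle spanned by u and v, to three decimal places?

165.410

i: (-13)·15 - (-8)·(-14) = -195 - 112 = -307
j: (-8)·(-6) - (-5)·15 = 48 - (-75) = 123
k: (-5)·(-14) - (-13)·(-6) = 70 - 78 = -8
u × v = (-307, 123, -8)
|u × v| = √((-307)² + 123² + (-8)²) = √109442 ≈ 330.8202
area = ½ · 330.8202 ≈ 165.410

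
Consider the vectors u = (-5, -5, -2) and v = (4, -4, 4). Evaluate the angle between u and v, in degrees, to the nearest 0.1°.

99.0

u · v = (-5)·4 + (-5)·(-4) + (-2)·4 = -20 + 20 - 8 = -8
|u|² = 25 + 25 + 4 = 54,  |u| = √54 ≈ 7.348469
|v|² = 16 + 16 + 16 = 48,  |v| = √48 ≈ 6.928203
cos θ = -8 / (7.348469 · 6.928203) ≈ -0.15713
θ = arccos(-0.15713) ≈ 99.0°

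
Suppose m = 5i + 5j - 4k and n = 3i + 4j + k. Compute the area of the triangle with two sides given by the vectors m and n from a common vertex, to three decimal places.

i: 5·1 - (-4)·4 = 5 - (-16) = 21
j: (-4)·3 - 5·1 = -12 - 5 = -17
k: 5·4 - 5·3 = 20 - 15 = 5
m × n = (21, -17, 5)
|m × n| = √(21² + (-17)² + 5²) = √755 ≈ 27.4773
area = ½ · 27.4773 ≈ 13.739

13.739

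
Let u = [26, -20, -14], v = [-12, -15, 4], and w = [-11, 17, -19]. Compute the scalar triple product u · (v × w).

16248

v × w:
i: (-15)·(-19) - 4·17 = 285 - 68 = 217
j: 4·(-11) - (-12)·(-19) = -44 - 228 = -272
k: (-12)·17 - (-15)·(-11) = -204 - 165 = -369
v × w = (217, -272, -369)
u · (v × w) = 26·217 + (-20)·(-272) + (-14)·(-369) = 5642 + 5440 + 5166 = 16248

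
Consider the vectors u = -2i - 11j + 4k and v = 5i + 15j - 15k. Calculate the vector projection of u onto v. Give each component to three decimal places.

u · v = (-2)·5 + (-11)·15 + 4·(-15) = -10 - 165 - 60 = -235
|v|² = 25 + 225 + 225 = 475
proj_v u = (-235/475) · (5, 15, -15) ≈ (-2.474, -7.421, 7.421)

(-2.474, -7.421, 7.421)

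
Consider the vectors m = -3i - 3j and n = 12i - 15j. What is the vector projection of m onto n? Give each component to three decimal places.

m · n = (-3)·12 + (-3)·(-15) = -36 + 45 = 9
|n|² = 144 + 225 = 369
proj_n m = (9/369) · (12, -15) ≈ (0.293, -0.366)

(0.293, -0.366)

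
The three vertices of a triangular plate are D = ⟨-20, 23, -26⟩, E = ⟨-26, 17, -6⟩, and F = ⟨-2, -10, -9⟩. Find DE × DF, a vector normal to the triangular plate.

DE = (-6, -6, 20)
DF = (18, -33, 17)
i: (-6)·17 - 20·(-33) = -102 - (-660) = 558
j: 20·18 - (-6)·17 = 360 - (-102) = 462
k: (-6)·(-33) - (-6)·18 = 198 - (-108) = 306
DE × DF = (558, 462, 306)

(558, 462, 306)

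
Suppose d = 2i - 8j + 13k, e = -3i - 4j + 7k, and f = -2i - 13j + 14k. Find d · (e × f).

249

e × f:
i: (-4)·14 - 7·(-13) = -56 - (-91) = 35
j: 7·(-2) - (-3)·14 = -14 - (-42) = 28
k: (-3)·(-13) - (-4)·(-2) = 39 - 8 = 31
e × f = (35, 28, 31)
d · (e × f) = 2·35 + (-8)·28 + 13·31 = 70 - 224 + 403 = 249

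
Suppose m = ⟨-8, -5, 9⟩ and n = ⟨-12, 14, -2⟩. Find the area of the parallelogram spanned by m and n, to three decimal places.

241.694

i: (-5)·(-2) - 9·14 = 10 - 126 = -116
j: 9·(-12) - (-8)·(-2) = -108 - 16 = -124
k: (-8)·14 - (-5)·(-12) = -112 - 60 = -172
m × n = (-116, -124, -172)
|m × n| = √((-116)² + (-124)² + (-172)²) = √58416 ≈ 241.6940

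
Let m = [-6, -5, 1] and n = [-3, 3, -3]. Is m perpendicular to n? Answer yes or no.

m · n = (-6)·(-3) + (-5)·3 + 1·(-3) = 18 - 15 - 3 = 0
Zero, so the vectors are orthogonal.

yes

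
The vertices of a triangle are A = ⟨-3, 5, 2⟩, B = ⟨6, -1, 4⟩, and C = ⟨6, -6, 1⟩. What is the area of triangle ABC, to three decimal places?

29.741

AB = (9, -6, 2),  AC = (9, -11, -1)
i: (-6)·(-1) - 2·(-11) = 6 - (-22) = 28
j: 2·9 - 9·(-1) = 18 - (-9) = 27
k: 9·(-11) - (-6)·9 = -99 - (-54) = -45
AB × AC = (28, 27, -45)
|AB × AC| = √3538 ≈ 59.4811
area = ½ · 59.4811 ≈ 29.741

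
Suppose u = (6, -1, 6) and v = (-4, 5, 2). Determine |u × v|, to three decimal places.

54.736

i: (-1)·2 - 6·5 = -2 - 30 = -32
j: 6·(-4) - 6·2 = -24 - 12 = -36
k: 6·5 - (-1)·(-4) = 30 - 4 = 26
u × v = (-32, -36, 26)
|u × v| = √((-32)² + (-36)² + 26²) = √2996 ≈ 54.7357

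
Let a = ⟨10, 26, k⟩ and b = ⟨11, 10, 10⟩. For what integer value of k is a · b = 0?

-37

a · b = 10·11 + 26·10 + k·10 = 370 + 10k
Set equal to 0: 10k = -370, so k = -37.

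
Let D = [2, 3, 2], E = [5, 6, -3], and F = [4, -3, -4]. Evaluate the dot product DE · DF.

DE = E − D = (3, 3, -5)
DF = F − D = (2, -6, -6)
DE · DF = 3·2 + 3·(-6) + (-5)·(-6) = 6 - 18 + 30 = 18

18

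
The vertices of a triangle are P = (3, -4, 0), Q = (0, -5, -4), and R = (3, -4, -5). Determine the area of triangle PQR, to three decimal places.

7.906

PQ = (-3, -1, -4),  PR = (0, 0, -5)
i: (-1)·(-5) - (-4)·0 = 5 - 0 = 5
j: (-4)·0 - (-3)·(-5) = 0 - 15 = -15
k: (-3)·0 - (-1)·0 = 0 - 0 = 0
PQ × PR = (5, -15, 0)
|PQ × PR| = √250 ≈ 15.8114
area = ½ · 15.8114 ≈ 7.906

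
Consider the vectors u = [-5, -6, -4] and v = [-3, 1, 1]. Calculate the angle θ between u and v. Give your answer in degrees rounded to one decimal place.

u · v = (-5)·(-3) + (-6)·1 + (-4)·1 = 15 - 6 - 4 = 5
|u|² = 25 + 36 + 16 = 77,  |u| = √77 ≈ 8.774964
|v|² = 9 + 1 + 1 = 11,  |v| = √11 ≈ 3.316625
cos θ = 5 / (8.774964 · 3.316625) ≈ 0.17180
θ = arccos(0.17180) ≈ 80.1°

80.1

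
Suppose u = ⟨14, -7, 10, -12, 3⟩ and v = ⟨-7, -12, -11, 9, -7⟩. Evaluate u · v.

u · v = 14·(-7) + (-7)·(-12) + 10·(-11) + (-12)·9 + 3·(-7) = -98 + 84 - 110 - 108 - 21 = -253

-253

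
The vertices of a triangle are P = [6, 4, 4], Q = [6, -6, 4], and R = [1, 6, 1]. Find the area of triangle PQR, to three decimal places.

PQ = (0, -10, 0),  PR = (-5, 2, -3)
i: (-10)·(-3) - 0·2 = 30 - 0 = 30
j: 0·(-5) - 0·(-3) = 0 - 0 = 0
k: 0·2 - (-10)·(-5) = 0 - 50 = -50
PQ × PR = (30, 0, -50)
|PQ × PR| = √3400 ≈ 58.3095
area = ½ · 58.3095 ≈ 29.155

29.155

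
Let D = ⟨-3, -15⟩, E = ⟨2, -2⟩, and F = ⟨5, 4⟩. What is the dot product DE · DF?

DE = E − D = (5, 13)
DF = F − D = (8, 19)
DE · DF = 5·8 + 13·19 = 40 + 247 = 287

287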